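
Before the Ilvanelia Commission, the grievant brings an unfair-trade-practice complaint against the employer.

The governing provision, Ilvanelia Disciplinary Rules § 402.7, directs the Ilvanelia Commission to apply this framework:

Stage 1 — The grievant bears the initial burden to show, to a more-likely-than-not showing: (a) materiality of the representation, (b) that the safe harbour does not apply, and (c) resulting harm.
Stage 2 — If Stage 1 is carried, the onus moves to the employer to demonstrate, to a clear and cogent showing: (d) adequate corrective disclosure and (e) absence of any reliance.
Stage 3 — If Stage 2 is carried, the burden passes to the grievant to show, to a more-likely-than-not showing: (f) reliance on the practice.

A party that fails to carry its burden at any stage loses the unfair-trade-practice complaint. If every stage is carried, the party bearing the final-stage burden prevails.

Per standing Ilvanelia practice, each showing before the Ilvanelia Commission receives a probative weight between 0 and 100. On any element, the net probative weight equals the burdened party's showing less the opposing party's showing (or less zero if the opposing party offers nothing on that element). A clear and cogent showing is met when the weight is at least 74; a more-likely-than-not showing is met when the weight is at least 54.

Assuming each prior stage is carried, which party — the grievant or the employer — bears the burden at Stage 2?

Stage 2's rule assigns the burden to the employer (to a clear and cogent showing).

employer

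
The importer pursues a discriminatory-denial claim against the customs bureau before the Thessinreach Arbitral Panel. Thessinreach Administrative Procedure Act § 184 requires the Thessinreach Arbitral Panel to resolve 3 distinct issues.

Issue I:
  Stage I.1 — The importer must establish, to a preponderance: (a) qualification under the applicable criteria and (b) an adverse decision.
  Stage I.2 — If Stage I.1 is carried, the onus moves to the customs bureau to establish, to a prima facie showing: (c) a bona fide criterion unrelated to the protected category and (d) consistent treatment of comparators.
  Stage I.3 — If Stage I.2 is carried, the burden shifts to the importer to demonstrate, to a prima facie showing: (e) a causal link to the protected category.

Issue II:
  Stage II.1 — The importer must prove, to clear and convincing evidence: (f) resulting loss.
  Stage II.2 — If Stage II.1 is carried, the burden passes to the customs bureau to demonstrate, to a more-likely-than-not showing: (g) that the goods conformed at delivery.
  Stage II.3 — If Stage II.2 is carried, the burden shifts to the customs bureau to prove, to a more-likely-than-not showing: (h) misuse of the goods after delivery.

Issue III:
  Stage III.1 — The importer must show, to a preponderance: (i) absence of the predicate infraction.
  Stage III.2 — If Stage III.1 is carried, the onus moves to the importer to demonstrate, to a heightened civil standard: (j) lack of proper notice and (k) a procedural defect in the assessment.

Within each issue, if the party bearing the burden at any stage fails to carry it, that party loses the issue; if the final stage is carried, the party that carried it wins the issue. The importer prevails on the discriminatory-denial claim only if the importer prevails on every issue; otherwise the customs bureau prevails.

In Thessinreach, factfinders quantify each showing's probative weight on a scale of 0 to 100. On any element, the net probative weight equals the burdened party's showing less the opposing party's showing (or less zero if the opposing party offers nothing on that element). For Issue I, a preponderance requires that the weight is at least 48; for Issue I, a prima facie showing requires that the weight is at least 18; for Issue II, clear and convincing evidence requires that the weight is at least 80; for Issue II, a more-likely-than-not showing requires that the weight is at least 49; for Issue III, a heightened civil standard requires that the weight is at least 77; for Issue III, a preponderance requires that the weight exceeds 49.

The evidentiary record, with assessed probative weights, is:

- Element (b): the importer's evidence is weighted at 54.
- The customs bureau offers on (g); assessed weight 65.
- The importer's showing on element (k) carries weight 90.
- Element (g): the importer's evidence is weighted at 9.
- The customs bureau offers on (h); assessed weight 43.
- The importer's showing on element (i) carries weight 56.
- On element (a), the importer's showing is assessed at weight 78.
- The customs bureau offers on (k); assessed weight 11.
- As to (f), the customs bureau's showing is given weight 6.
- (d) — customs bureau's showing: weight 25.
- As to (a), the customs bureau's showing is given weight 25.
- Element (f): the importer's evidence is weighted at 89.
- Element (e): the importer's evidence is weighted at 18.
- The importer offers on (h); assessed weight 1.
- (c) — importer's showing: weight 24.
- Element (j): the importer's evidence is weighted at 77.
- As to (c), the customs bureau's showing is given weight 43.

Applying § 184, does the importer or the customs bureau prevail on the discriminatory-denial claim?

— Issue I —
At Stage I.1 the importer must meet a preponderance (weight is at least 48): on (a) the weight is 78 less the opposing 25 gives net 53, ≥ 48, so (a) meets the standard; on (b) the weight is 54, ≥ 48, so (b) meets the standard.
  Stage I.1 is satisfied; the onus moves to the customs bureau.
At Stage I.2 the customs bureau must meet a prima facie showing (weight is at least 18): on (c) the weight is 43 less the opposing 24 gives net 19, ≥ 18, so (c) meets the standard; on (d) the weight is 25, which does reach 18, so (d) meets the standard.
  Stage I.2 is satisfied; the onus moves to the importer.
At Stage I.3 the importer must meet a prima facie showing (weight is at least 18): on (e) the weight is 18, ≥ 18, so (e) meets the standard.
  Stage I.3 carried; the final stage is satisfied.
All stages carried — the importer prevails on this issue.
— Issue II —
Stage II.1 (importer, clear and convincing evidence, weight is at least 80): (f) net 89−6=83 ≥ 80 — meets.
  All elements met. The burden passes to the customs bureau.
Stage II.2 (customs bureau, a more-likely-than-not showing, weight is at least 49): (g) net 65−9=56 ≥ 49 — meets.
  All elements met. The customs bureau retains the burden for Stage II.3.
Stage II.3 (customs bureau, a more-likely-than-not showing, weight is at least 49): (h) net 43−1=42 < 49 — fails.
  Stage II.3 not carried; the customs bureau fails its burden.
The importer prevails on this issue.
— Issue III —
Stage III.1 — burden on importer; standard: a preponderance (weight exceeds 49).
    (i): 56 > 49 [met]
  Stage III.1 carried; the burden remains with the importer.
Stage III.2 — burden on importer; standard: a heightened civil standard (weight is at least 77).
    (j): 77 ≥ 77 [met]
    (k): 90 − 11 = 79 ≥ 77 [met]
  All elements met at the final stage.
Every stage carried; the importer prevails on this issue.
Per-issue: Issue I → importer; Issue II → importer; Issue III → importer. The importer must prevail on every issue; overall, the importer prevails.

importer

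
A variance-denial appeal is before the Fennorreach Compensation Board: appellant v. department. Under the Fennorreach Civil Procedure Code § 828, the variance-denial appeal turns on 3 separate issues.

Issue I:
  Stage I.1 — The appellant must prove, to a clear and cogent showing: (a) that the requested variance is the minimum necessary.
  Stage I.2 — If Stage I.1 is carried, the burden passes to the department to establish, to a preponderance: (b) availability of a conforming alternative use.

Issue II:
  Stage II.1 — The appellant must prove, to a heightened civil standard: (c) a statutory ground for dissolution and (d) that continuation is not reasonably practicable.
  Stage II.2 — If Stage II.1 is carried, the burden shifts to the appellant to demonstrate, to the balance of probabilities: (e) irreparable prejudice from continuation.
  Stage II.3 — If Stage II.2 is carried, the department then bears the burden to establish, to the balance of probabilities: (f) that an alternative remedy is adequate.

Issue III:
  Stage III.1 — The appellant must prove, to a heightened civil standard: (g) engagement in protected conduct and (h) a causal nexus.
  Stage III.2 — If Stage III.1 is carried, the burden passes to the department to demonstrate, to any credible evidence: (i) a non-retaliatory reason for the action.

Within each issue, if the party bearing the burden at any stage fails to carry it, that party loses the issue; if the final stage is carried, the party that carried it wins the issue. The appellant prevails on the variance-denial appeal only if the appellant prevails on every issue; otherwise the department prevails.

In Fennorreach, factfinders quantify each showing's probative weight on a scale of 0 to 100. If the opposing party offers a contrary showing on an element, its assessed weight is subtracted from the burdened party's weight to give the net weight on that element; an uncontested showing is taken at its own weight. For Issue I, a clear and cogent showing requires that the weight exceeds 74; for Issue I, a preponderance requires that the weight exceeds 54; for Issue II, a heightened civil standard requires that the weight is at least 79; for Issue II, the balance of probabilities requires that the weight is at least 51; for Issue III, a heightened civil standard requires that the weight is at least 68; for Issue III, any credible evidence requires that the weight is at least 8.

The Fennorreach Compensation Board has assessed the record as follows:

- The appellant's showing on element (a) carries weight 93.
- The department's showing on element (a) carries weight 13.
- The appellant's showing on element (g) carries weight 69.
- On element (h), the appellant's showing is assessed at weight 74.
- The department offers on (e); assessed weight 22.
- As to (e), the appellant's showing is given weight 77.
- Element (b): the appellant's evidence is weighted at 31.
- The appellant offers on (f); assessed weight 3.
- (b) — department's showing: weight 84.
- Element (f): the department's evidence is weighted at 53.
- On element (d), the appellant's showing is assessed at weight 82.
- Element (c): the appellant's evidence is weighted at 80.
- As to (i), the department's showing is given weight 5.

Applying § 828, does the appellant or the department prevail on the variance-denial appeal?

— Issue I —
Stage I.1 (appellant, a clear and cogent showing, weight exceeds 74): (a) net 93−13=80 > 74 — meets.
  All elements met. The burden passes to the department.
Stage I.2 (department, a preponderance, weight exceeds 54): (b) net 84−31=53 ≤ 54 — fails.
  Not every element is met, so the department fails to carry Stage I.2.
So the appellant prevails on this issue.
— Issue II —
Stage II.1 (appellant, a heightened civil standard, weight is at least 79): (c) 80 ≥ 79 — meets; (d) 82 ≥ 79 — meets.
  Stage II.1 carried; the burden remains with the appellant.
Stage II.2 (appellant, the balance of probabilities, weight is at least 51): (e) net 77−22=55 ≥ 51 — meets.
  Stage II.2 carried; the burden shifts to the department.
Stage II.3 (department, the balance of probabilities, weight is at least 51): (f) net 53−3=50 < 51 — fails.
  Stage II.3 not carried; the department fails its burden.
The analysis ends at Stage II.3; the appellant prevails on this issue.
— Issue III —
Stage III.1 (appellant, a heightened civil standard, weight is at least 68): (g) 69 ≥ 68 — meets; (h) 74 ≥ 68 — meets.
  The appellant carries Stage III.1; the department now bears the burden.
Stage III.2 (department, any credible evidence, weight is at least 8): (i) 5 < 8 — fails.
  The department does not carry Stage III.2.
The appellant prevails on this issue.
Per-issue: Issue I → appellant; Issue II → appellant; Issue III → appellant. The appellant must prevail on every issue; overall, the appellant prevails.

appellant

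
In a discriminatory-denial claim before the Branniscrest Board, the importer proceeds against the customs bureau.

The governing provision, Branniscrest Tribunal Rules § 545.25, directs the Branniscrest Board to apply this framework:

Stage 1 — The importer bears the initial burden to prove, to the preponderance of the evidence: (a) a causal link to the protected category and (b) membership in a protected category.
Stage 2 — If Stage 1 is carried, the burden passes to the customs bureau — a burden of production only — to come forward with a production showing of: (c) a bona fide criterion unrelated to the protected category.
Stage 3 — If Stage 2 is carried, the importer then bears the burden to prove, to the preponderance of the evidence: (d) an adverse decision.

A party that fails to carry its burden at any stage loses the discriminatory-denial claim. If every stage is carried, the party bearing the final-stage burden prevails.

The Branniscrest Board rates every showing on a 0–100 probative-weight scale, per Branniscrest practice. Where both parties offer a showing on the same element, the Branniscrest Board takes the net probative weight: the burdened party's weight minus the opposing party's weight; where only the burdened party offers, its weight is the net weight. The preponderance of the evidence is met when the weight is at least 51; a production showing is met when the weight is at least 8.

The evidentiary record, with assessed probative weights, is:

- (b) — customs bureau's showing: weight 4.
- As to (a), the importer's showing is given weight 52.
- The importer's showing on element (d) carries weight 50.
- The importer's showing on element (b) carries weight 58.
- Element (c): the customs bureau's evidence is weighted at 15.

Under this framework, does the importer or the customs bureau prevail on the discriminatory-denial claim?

customs bureau

Stage 1 (importer, the preponderance of the evidence, weight is at least 51): (a) 52 ≥ 51 — meets; (b) net 58−4=54 ≥ 51 — meets.
  Stage 1 carried; the burden shifts to the customs bureau.
Stage 2 (customs bureau, a production showing, weight is at least 8): (c) 15 ≥ 8 — meets.
  Stage 2 carried; the burden shifts to the importer.
Stage 3 (importer, the preponderance of the evidence, weight is at least 51): (d) 50 < 51 — fails.
  Not every element is met, so the importer fails to carry Stage 3.
The customs bureau prevails.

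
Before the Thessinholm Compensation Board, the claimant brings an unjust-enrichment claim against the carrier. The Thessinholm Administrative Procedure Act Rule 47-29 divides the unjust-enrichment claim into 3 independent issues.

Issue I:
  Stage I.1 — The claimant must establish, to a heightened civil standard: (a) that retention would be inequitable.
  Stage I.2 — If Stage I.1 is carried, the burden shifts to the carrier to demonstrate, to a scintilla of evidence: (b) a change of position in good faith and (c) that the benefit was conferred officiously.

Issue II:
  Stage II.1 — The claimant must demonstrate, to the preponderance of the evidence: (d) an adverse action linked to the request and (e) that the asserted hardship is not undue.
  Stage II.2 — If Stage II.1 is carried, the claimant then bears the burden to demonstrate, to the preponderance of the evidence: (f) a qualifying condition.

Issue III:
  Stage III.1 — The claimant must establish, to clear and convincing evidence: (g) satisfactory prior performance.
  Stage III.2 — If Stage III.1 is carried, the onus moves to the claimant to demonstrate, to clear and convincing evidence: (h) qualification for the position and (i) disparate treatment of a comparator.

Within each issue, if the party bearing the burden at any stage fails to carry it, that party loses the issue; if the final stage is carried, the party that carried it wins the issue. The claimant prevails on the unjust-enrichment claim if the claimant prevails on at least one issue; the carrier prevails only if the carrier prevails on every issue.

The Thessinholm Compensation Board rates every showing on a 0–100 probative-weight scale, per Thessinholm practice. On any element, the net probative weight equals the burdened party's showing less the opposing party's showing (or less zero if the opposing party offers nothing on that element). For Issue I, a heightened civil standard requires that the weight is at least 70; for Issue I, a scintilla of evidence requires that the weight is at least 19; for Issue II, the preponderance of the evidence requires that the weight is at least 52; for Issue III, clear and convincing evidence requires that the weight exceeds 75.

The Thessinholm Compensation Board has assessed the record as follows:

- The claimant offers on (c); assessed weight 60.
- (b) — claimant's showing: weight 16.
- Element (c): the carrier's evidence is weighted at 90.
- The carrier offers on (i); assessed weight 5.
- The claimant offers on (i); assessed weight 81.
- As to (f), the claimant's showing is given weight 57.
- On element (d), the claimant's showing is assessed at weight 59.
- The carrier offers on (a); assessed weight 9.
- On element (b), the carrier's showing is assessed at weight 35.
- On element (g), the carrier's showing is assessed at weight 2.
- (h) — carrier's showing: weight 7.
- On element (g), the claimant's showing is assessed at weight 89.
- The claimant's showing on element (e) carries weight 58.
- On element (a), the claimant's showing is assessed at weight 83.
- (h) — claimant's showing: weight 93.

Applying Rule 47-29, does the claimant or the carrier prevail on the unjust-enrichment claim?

claimant

— Issue I —
At Stage I.1 the claimant must meet a heightened civil standard (weight is at least 70): on (a) the weight is 83 less the opposing 9 gives net 74, ≥ 70, so (a) meets the standard.
  All elements met. The burden passes to the carrier.
At Stage I.2 the carrier must meet a scintilla of evidence (weight is at least 19): on (b) the weight is 35 less the opposing 16 gives net 19, which does reach 19, so (b) meets the standard; on (c) the weight is 90 less the opposing 60 gives net 30, ≥ 19, so (c) meets the standard.
  The carrier carries the last stage.
Every stage carried; the carrier prevails on this issue.
— Issue II —
At Stage II.1 the claimant must meet the preponderance of the evidence (weight is at least 52): on (d) the weight is 59, which does reach 52, so (d) meets the standard; on (e) the weight is 58, which does reach 52, so (e) meets the standard.
  All elements met. The claimant retains the burden for Stage II.2.
At Stage II.2 the claimant must meet the preponderance of the evidence (weight is at least 52): on (f) the weight is 57, which does reach 52, so (f) meets the standard.
  All elements met at the final stage.
All stages carried — the claimant prevails on this issue.
— Issue III —
At Stage III.1 the claimant must meet clear and convincing evidence (weight exceeds 75): on (g) the weight is 89 less the opposing 2 gives net 87, > 75, so (g) meets the standard.
  Stage III.1 is satisfied; the claimant continues to bear the burden.
At Stage III.2 the claimant must meet clear and convincing evidence (weight exceeds 75): on (h) the weight is 93 less the opposing 7 gives net 86, > 75, so (h) meets the standard; on (i) the weight is 81 less the opposing 5 gives net 76, which does exceed 75, so (i) meets the standard.
  All elements met at the final stage.
With every stage satisfied, the claimant prevails on this issue.
Per-issue: Issue I → carrier; Issue II → claimant; Issue III → claimant. The claimant must prevail on at least one issue; overall, the claimant prevails.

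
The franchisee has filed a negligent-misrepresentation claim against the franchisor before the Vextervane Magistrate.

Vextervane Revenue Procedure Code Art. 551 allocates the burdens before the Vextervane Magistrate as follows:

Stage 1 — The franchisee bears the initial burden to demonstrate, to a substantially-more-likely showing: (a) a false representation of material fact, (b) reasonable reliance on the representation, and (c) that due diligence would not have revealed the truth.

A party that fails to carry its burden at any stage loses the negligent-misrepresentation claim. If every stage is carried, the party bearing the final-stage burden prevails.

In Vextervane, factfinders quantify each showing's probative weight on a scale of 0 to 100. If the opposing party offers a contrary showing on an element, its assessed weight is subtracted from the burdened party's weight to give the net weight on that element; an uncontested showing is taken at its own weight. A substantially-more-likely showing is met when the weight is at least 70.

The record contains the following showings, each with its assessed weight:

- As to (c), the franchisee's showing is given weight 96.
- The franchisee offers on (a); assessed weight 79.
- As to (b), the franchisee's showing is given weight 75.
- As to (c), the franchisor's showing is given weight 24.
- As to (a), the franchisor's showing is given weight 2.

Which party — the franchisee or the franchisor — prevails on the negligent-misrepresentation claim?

Stage 1 (franchisee, a substantially-more-likely showing, weight is at least 70): (a) net 79−2=77 ≥ 70 — meets; (b) 75 ≥ 70 — meets; (c) net 96−24=72 ≥ 70 — meets.
  All elements met at the final stage.
Every stage carried; the franchisee prevails.

franchisee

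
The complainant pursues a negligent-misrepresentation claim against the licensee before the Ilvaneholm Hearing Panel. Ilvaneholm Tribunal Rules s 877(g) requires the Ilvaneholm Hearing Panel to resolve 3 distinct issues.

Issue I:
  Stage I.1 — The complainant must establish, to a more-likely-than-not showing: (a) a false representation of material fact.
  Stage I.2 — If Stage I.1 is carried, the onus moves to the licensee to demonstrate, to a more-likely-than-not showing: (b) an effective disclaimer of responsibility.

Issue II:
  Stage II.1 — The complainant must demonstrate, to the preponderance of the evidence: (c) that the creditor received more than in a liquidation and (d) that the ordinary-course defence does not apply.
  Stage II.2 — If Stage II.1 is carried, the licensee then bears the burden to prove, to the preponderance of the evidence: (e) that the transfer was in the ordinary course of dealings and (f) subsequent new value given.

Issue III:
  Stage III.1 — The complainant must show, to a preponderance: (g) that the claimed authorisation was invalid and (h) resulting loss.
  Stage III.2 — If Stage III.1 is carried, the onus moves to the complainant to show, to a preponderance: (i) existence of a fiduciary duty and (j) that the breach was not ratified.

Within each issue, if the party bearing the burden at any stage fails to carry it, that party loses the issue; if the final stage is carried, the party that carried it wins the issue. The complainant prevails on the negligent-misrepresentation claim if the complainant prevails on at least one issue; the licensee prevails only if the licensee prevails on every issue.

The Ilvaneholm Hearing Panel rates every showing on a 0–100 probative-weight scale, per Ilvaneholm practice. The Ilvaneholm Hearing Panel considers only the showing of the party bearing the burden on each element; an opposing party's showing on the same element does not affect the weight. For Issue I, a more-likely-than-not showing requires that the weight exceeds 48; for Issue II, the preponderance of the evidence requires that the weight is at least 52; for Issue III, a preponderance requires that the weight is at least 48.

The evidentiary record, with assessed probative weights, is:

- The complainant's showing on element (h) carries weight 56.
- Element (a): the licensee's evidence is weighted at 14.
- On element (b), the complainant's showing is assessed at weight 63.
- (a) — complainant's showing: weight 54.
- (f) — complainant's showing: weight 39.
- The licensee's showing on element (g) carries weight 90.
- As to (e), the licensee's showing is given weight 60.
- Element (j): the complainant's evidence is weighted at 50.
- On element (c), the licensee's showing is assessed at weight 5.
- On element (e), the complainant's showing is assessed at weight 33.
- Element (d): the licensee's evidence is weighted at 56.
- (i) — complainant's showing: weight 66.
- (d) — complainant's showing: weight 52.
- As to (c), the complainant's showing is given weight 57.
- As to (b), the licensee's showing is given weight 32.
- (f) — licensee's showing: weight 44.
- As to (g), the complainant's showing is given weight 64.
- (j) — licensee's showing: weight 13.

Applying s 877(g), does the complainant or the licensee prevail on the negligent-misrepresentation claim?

— Issue I —
Stage I.1 (complainant, a more-likely-than-not showing, weight exceeds 48): (a) 54 (licensee's 14 disregarded) > 48 — meets.
  The complainant carries Stage I.1; the licensee now bears the burden.
Stage I.2 (licensee, a more-likely-than-not showing, weight exceeds 48): (b) 32 (complainant's 63 disregarded) ≤ 48 — fails.
  Stage I.2 not carried; the licensee fails its burden.
The analysis ends at Stage I.2; the complainant prevails on this issue.
— Issue II —
Stage II.1 (complainant, the preponderance of the evidence, weight is at least 52): (c) 57 (licensee's 5 disregarded) ≥ 52 — meets; (d) 52 (licensee's 56 disregarded) ≥ 52 — meets.
  The complainant carries Stage II.1; the licensee now bears the burden.
Stage II.2 (licensee, the preponderance of the evidence, weight is at least 52): (e) 60 (complainant's 33 disregarded) ≥ 52 — meets; (f) 44 (complainant's 39 disregarded) < 52 — fails.
  Stage II.2 not carried; the licensee fails its burden.
So the complainant prevails on this issue.
— Issue III —
Stage III.1 — burden on complainant; standard: a preponderance (weight is at least 48).
    (g): 64 (licensee's 90 disregarded) ≥ 48 [met]
    (h): 56 ≥ 48 [met]
  All elements met. The complainant retains the burden for Stage III.2.
Stage III.2 — burden on complainant; standard: a preponderance (weight is at least 48).
    (i): 66 ≥ 48 [met]
    (j): 50 (licensee's 13 disregarded) ≥ 48 [met]
  The complainant carries the last stage.
Every stage carried; the complainant prevails on this issue.
Per-issue: Issue I → complainant; Issue II → complainant; Issue III → complainant. The complainant must prevail on at least one issue; overall, the complainant prevails.

complainant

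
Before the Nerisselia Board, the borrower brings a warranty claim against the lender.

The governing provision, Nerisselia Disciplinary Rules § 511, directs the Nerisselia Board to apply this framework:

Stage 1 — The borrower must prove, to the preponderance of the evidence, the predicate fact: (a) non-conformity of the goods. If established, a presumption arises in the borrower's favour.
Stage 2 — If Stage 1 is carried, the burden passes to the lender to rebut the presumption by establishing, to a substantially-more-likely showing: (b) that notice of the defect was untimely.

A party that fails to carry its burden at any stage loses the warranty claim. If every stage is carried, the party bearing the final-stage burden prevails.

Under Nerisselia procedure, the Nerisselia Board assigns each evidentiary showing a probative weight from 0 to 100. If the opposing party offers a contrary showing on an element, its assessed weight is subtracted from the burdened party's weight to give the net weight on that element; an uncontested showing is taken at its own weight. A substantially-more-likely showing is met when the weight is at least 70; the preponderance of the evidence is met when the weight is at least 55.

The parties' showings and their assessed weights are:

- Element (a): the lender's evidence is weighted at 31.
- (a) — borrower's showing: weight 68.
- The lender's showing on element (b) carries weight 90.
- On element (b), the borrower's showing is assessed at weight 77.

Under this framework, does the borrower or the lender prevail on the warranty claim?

lender

Stage 1 — burden on borrower; standard: the preponderance of the evidence (weight is at least 55).
    (a): 68 − 31 = 37 < 55 [not met]
  Not every element is met, so the borrower fails to carry Stage 1.
The analysis ends at Stage 1; the lender prevails.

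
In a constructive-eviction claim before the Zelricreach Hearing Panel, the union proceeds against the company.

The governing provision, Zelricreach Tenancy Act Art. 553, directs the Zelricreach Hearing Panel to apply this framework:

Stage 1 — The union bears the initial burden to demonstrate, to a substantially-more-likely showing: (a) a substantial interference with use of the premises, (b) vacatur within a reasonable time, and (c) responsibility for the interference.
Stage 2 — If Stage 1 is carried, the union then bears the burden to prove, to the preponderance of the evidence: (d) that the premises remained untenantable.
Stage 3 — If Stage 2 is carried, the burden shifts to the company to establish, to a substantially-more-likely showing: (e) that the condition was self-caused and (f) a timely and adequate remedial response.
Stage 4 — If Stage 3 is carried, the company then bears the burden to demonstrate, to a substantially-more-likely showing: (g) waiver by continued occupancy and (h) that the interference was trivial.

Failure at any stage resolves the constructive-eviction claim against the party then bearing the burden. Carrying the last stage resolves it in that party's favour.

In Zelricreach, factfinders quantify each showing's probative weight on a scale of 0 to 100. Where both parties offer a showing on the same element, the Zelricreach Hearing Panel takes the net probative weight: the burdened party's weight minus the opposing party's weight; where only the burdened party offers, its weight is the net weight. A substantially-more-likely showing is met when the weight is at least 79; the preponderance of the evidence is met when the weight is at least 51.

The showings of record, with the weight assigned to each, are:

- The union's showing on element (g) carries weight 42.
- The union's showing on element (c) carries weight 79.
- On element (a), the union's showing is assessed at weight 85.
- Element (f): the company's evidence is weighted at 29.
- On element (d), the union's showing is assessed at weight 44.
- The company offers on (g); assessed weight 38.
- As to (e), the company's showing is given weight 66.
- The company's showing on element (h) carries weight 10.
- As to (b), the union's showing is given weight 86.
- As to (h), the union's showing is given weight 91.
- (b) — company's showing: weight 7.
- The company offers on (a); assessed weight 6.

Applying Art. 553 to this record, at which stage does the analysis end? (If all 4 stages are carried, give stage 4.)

stage 2

Stage 1 (union, a substantially-more-likely showing, weight is at least 79): (a) net 85−6=79 ≥ 79 — meets; (b) net 86−7=79 ≥ 79 — meets; (c) 79 ≥ 79 — meets.
  All elements met. The union retains the burden for Stage 2.
Stage 2 (union, the preponderance of the evidence, weight is at least 51): (d) 44 < 51 — fails.
  Not every element is met, so the union fails to carry Stage 2.
So the company prevails.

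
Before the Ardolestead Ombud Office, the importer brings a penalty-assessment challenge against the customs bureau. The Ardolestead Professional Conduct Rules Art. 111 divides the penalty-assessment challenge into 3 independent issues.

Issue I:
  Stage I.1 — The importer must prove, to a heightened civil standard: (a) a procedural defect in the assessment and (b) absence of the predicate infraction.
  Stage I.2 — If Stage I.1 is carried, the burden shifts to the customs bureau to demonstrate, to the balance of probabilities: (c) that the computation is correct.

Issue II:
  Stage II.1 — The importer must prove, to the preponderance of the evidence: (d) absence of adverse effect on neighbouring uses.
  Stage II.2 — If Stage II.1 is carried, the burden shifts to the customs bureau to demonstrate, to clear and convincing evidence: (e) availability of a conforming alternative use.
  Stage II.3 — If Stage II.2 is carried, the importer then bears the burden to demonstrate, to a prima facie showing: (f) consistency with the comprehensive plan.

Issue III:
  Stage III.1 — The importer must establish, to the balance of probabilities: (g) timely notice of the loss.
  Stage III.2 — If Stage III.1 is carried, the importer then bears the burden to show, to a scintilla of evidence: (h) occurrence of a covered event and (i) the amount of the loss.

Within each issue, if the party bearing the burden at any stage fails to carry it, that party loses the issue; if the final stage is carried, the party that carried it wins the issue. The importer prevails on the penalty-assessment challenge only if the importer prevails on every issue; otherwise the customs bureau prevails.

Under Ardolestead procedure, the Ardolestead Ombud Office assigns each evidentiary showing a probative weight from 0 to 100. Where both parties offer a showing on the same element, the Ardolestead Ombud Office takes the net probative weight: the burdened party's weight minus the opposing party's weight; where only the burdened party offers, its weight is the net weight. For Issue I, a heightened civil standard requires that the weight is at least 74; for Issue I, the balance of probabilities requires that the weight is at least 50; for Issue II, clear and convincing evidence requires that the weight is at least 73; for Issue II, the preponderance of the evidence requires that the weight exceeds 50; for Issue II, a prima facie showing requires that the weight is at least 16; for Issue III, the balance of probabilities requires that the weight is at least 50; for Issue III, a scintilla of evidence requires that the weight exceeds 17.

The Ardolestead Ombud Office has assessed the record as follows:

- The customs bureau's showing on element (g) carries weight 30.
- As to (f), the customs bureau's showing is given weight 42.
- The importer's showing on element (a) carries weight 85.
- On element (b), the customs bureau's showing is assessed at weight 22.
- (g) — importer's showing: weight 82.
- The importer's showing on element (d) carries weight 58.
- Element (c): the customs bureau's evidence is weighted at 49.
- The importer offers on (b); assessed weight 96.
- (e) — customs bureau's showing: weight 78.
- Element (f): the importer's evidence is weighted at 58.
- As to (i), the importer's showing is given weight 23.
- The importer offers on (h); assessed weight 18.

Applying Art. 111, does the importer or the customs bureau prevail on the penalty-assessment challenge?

— Issue I —
Stage I.1 — burden on importer; standard: a heightened civil standard (weight is at least 74).
    (a): 85 ≥ 74 [met]
    (b): 96 − 22 = 74 ≥ 74 [met]
  Stage I.1 is satisfied; the onus moves to the customs bureau.
Stage I.2 — burden on customs bureau; standard: the balance of probabilities (weight is at least 50).
    (c): 49 < 50 [not met]
  The customs bureau does not carry Stage I.2.
The analysis ends at Stage I.2; the importer prevails on this issue.
— Issue II —
At Stage II.1 the importer must meet the preponderance of the evidence (weight exceeds 50): on (d) the weight is 58, > 50, so (d) meets the standard.
  All elements met. The burden passes to the customs bureau.
At Stage II.2 the customs bureau must meet clear and convincing evidence (weight is at least 73): on (e) the weight is 78, ≥ 73, so (e) meets the standard.
  The customs bureau carries Stage II.2; the importer now bears the burden.
At Stage II.3 the importer must meet a prima facie showing (weight is at least 16): on (f) the weight is 58 less the opposing 42 gives net 16, which does reach 16, so (f) meets the standard.
  Stage II.3 carried; the final stage is satisfied.
All stages carried — the importer prevails on this issue.
— Issue III —
Stage III.1 (importer, the balance of probabilities, weight is at least 50): (g) net 82−30=52 ≥ 50 — meets.
  All elements met. The importer retains the burden for Stage III.2.
Stage III.2 (importer, a scintilla of evidence, weight exceeds 17): (h) 18 > 17 — meets; (i) 23 > 17 — meets.
  All elements met at the final stage.
All stages carried — the importer prevails on this issue.
Per-issue: Issue I → importer; Issue II → importer; Issue III → importer. The importer must prevail on every issue; overall, the importer prevails.

importer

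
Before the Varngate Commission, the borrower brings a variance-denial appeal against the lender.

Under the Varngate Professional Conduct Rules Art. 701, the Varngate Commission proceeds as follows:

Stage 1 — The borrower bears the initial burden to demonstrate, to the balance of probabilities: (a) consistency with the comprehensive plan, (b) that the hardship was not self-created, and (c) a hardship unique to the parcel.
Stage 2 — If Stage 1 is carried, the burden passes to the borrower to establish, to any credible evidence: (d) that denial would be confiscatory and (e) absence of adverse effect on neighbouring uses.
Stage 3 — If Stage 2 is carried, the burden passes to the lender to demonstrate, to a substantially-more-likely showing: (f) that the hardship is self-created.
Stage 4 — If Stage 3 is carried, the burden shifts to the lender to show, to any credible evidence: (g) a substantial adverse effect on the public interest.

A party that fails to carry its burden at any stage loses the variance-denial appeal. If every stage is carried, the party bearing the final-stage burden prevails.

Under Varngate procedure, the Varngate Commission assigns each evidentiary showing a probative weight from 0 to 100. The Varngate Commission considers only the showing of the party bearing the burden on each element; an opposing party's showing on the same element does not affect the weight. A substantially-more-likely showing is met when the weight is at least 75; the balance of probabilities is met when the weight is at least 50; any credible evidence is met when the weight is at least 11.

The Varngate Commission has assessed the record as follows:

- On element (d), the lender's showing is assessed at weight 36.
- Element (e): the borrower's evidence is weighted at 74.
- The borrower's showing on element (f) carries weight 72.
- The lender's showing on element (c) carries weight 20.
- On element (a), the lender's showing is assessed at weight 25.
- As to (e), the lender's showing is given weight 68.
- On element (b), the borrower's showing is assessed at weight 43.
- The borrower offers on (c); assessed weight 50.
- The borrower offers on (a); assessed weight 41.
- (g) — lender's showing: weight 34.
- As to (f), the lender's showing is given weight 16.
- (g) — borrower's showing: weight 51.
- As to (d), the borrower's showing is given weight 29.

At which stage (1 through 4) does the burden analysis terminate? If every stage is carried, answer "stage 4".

Stage 1 (borrower, the balance of probabilities, weight is at least 50): (a) 41 (lender's 25 disregarded) < 50 — fails; (b) 43 < 50 — fails; (c) 50 (lender's 20 disregarded) ≥ 50 — meets.
  The borrower does not carry Stage 1.
So the lender prevails.

stage 1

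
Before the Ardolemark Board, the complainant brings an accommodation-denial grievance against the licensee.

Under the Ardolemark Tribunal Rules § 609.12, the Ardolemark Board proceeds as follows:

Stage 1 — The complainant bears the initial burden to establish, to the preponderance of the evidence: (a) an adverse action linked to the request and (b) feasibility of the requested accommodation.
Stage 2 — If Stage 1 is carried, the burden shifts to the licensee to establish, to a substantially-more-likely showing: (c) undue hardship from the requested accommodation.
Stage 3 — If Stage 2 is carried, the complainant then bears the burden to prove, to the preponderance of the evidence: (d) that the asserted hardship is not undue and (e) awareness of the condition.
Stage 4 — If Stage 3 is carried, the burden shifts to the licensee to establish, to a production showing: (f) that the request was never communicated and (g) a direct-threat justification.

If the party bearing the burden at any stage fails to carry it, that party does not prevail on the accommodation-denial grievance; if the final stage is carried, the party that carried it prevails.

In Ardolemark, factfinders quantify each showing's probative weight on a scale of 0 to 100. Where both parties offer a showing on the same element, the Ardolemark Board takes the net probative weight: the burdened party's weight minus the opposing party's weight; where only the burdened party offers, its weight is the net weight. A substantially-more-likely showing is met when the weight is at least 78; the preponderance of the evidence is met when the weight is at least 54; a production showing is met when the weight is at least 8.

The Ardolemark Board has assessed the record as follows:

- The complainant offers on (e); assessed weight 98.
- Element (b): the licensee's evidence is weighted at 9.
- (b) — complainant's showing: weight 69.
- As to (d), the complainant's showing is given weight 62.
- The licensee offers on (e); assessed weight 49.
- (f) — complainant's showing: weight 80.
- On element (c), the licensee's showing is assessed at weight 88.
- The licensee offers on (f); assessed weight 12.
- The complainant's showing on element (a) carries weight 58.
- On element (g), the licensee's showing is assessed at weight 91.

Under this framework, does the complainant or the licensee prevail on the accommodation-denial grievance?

At Stage 1 the complainant must meet the preponderance of the evidence (weight is at least 54): on (a) the weight is 58, ≥ 54, so (a) meets the standard; on (b) the weight is 69 less the opposing 9 gives net 60, which does reach 54, so (b) meets the standard.
  Stage 1 is satisfied; the onus moves to the licensee.
At Stage 2 the licensee must meet a substantially-more-likely showing (weight is at least 78): on (c) the weight is 88, ≥ 78, so (c) meets the standard.
  Stage 2 is satisfied; the onus moves to the complainant.
At Stage 3 the complainant must meet the preponderance of the evidence (weight is at least 54): on (d) the weight is 62, ≥ 54, so (d) meets the standard; on (e) the weight is 98 less the opposing 49 gives net 49, < 54, so (e) does not meet the standard.
  Not every element is met, so the complainant fails to carry Stage 3.
The licensee prevails.

licensee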